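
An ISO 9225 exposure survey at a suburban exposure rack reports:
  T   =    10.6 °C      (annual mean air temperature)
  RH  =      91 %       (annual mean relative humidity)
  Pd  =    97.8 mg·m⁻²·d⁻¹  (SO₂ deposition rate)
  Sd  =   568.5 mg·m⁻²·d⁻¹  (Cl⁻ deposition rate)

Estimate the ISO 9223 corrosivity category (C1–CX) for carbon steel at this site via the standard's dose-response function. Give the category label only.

CX

carbon steel: T>10 °C ⇒ hinge -0.054·(10.6−10) = -0.0324
  sulphur-dioxide contribution → 114.6 μm/a
  chloride contribution → 160.3 μm/a
  ⇒ r_corr(carbon steel) = 274.9 μm/a
275 μm/a falls in (200, 700] for carbon steel → category CX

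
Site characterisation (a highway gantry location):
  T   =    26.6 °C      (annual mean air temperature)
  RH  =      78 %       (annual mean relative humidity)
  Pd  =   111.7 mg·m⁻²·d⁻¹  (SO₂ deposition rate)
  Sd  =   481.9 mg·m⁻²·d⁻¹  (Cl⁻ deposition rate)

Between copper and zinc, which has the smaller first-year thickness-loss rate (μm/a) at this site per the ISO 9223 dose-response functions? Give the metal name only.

copper: f(T) = -0.080·(T−10) [T>10 °C] = -1.3280
  sulphur-dioxide contribution → 0.4771 μm/a
  chloride contribution → 3.317 μm/a
  ⇒ r_corr(copper) = 3.794 μm/a
zinc: temperature factor f = -0.071·(16.6) = -1.1786
  sulphur-dioxide contribution → 1.143 μm/a
  chloride contribution → 10.6 μm/a
  total first-year rate 11.74 μm/a
Ordering by μm/a: zinc (11.7) > copper (3.79)

copper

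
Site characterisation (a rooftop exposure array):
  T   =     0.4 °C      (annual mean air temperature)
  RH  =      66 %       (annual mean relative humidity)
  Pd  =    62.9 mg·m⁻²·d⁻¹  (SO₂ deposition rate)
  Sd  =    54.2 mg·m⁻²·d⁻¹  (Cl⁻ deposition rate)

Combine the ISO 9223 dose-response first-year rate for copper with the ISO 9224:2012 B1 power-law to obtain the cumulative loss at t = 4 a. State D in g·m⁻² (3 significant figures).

D(4) = 12.6 g·m⁻²

copper: T≤10 °C ⇒ hinge +0.126·(0.4−10) = -1.2096
  Pd branch = 0.0053·Pd^0.26·e^(0.059·RH+f) = 0.2279 μm/a
  Sd branch = 0.01025·Sd^0.27·e^(0.036·RH+0.049·T) = 0.3306 μm/a
  sum: 0.2279 + 0.3306 → r_corr = 0.5585 μm/a
Long-term exponent b (ISO 9224 Table 2, B1) = 0.667
  D(4) = 0.5585 × 4^0.667 = 0.5585 × 2.521 = 1.408 μm
  Mass loss = 1.408 μm × 8.96 g/cm³ = 12.62 g·m⁻²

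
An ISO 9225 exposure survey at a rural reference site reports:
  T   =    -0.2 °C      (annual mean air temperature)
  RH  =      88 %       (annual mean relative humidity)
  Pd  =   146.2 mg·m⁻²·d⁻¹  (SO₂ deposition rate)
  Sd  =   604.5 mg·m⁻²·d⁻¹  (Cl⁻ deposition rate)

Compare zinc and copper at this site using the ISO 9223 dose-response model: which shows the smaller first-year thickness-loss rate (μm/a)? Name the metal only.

copper

zinc: f(T) = +0.038·(T−10) [T≤10 °C] = -0.3876
  SO₂ term: 0.0129·146.2^0.44·exp(0.046·88-0.3876) = 4.496
  Cl⁻ term: 0.0175·604.5^0.57·exp(0.008·88+0.085·-0.2) = 1.339
  sum: 4.496 + 1.339 → r_corr = 5.835 μm/a
copper: T≤10 °C ⇒ hinge +0.126·(-0.2−10) = -1.2852
  SO₂ term: 0.0053·146.2^0.26·exp(0.059·88-1.2852) = 0.9635
  Cl⁻ term: 0.01025·604.5^0.27·exp(0.036·88+0.049·-0.2) = 1.359
  sum: 0.9635 + 1.359 → r_corr = 2.323 μm/a
Ordering by μm/a: zinc (5.84) > copper (2.32)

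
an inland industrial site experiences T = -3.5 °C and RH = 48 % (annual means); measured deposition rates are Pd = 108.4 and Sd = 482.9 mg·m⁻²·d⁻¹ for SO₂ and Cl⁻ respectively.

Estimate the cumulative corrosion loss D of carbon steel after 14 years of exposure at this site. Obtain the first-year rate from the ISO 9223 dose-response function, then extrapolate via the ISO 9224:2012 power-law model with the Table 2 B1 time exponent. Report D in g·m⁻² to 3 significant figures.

D(14) = 840 g·m⁻²

carbon steel: T≤10 °C ⇒ hinge +0.150·(-3.5−10) = -2.0250
  SO₂ term: 1.77·108.4^0.52·exp(0.02·48-2.0250) = 6.977
  Cl⁻ term: 0.102·482.9^0.62·exp(0.033·48+0.04·-3.5) = 19.94
  r_corr = 6.977 + 19.94 = 26.92 μm/a
Power-law: D(14) = r_corr · 14^0.523
  D(14) = 26.92 × 14^0.523 = 26.92 × 3.976 = 107 μm
  Mass loss = 107 μm × 7.85 g/cm³ = 840.1 g·m⁻²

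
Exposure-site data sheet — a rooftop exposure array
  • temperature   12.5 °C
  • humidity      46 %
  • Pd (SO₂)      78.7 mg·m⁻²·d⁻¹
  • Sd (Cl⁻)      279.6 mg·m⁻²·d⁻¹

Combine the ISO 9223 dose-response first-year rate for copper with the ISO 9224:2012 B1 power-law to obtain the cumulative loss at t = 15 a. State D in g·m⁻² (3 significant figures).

D(15) = 35.8 g·m⁻²

copper: T>10 °C ⇒ hinge -0.080·(12.5−10) = -0.2000
  sulphur-dioxide contribution → 0.2037 μm/a
  chloride contribution → 0.4534 μm/a
  total first-year rate 0.6571 μm/a
ISO 9224: D(t) = r_corr · t^b with b = 0.667 (copper, B1)
  D(15) = 0.6571 × 15^0.667 = 0.6571 × 6.088 = 4 μm
  Mass loss = 4 μm × 8.96 g/cm³ = 35.84 g·m⁻²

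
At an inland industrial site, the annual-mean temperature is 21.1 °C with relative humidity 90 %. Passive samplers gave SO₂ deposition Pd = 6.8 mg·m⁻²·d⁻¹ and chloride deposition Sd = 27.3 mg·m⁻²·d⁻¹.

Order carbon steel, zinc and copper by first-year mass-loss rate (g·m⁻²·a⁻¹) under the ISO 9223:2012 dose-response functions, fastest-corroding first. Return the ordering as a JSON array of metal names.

["carbon steel", "copper", "zinc"]

carbon steel: T>10 °C ⇒ hinge -0.054·(21.1−10) = -0.5994
  SO₂ term: 1.77·6.8^0.52·exp(0.02·90-0.5994) = 15.93
  Cl⁻ term: 0.102·27.3^0.62·exp(0.033·90+0.04·21.1) = 35.93
  r_corr = 15.93 + 35.93 = 51.86 μm/a
  mass loss = 51.86 μm/a × 7.85 g/cm³ = 407.1 g·m⁻²·a⁻¹
zinc: f(T) = -0.071·(T−10) [T>10 °C] = -0.7881
  SO₂ term: 0.0129·6.8^0.44·exp(0.046·90-0.7881) = 0.8563
  Cl⁻ term: 0.0175·27.3^0.57·exp(0.008·90+0.085·21.1) = 1.423
  r_corr = 0.8563 + 1.423 = 2.279 μm/a
  mass loss = 2.279 μm/a × 7.14 g/cm³ = 16.27 g·m⁻²·a⁻¹
copper: f(T) = -0.080·(T−10) [T>10 °C] = -0.8880
  Pd branch = 0.0053·Pd^0.26·e^(0.059·RH+f) = 0.7264 μm/a
  Sd branch = 0.01025·Sd^0.27·e^(0.036·RH+0.049·T) = 1.797 μm/a
  sum: 0.7264 + 1.797 → r_corr = 2.524 μm/a
  mass loss = 2.524 μm/a × 8.96 g/cm³ = 22.61 g·m⁻²·a⁻¹
Ordering by g·m⁻²·a⁻¹: carbon steel (407) > copper (22.6) > zinc (16.3)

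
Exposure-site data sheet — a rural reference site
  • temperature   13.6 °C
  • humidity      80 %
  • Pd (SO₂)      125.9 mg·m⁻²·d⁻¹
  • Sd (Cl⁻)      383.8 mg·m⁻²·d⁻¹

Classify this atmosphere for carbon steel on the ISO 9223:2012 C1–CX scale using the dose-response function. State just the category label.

carbon steel: f(T) = -0.054·(T−10) [T>10 °C] = -0.1944
  SO₂ term: 1.77·125.9^0.52·exp(0.02·80-0.1944) = 89.21
  Cl⁻ term: 0.102·383.8^0.62·exp(0.033·80+0.04·13.6) = 98.52
  r_corr = 89.21 + 98.52 = 187.7 μm/a
Category bounds: 80…200 μm/a bracket r_corr ⇒ C5

C5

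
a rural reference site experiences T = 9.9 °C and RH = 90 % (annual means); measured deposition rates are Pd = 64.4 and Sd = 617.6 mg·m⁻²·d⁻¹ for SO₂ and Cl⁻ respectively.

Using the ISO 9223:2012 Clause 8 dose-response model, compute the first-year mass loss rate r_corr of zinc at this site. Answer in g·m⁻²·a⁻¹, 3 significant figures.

zinc: f(T) = +0.038·(T−10) [T≤10 °C] = -0.0038
  Pd branch = 0.0129·Pd^0.44·e^(0.046·RH+f) = 5.045 μm/a
  Sd branch = 0.0175·Sd^0.57·e^(0.008·RH+0.085·T) = 3.25 μm/a
  r_corr = 5.045 + 3.25 = 8.295 μm/a
Convert to mass loss: 8.295 μm/a × 7.14 g/cm³ = 59.22 g·m⁻²·a⁻¹

r_corr = 59.2 g·m⁻²·a⁻¹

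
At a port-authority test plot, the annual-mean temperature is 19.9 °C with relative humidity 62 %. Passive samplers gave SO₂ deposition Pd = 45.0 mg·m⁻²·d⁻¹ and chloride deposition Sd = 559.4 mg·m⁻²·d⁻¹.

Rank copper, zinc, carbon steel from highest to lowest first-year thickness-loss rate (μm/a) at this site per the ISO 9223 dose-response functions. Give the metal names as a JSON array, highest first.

["carbon steel", "zinc", "copper"]

copper: f(T) = -0.080·(T−10) [T>10 °C] = -0.7920
  SO₂ term: 0.0053·45.0^0.26·exp(0.059·62-0.7920) = 0.2505
  Sd branch = 0.01025·Sd^0.27·e^(0.036·RH+0.049·T) = 1.398 μm/a
  sum: 0.2505 + 1.398 → r_corr = 1.648 μm/a
zinc: T>10 °C ⇒ hinge -0.071·(19.9−10) = -0.7029
  SO₂ term: 0.0129·45.0^0.44·exp(0.046·62-0.7029) = 0.5907
  Cl⁻ term: 0.0175·559.4^0.57·exp(0.008·62+0.085·19.9) = 5.745
  sum: 0.5907 + 5.745 → r_corr = 6.335 μm/a
carbon steel: temperature factor f = -0.054·(9.9) = -0.5346
  SO₂ term: 1.77·45.0^0.52·exp(0.02·62-0.5346) = 25.94
  Sd branch = 0.102·Sd^0.62·e^(0.033·RH+0.04·T) = 88.4 μm/a
  sum: 25.94 + 88.4 → r_corr = 114.3 μm/a
Ordering by μm/a: carbon steel (114) > zinc (6.34) > copper (1.65)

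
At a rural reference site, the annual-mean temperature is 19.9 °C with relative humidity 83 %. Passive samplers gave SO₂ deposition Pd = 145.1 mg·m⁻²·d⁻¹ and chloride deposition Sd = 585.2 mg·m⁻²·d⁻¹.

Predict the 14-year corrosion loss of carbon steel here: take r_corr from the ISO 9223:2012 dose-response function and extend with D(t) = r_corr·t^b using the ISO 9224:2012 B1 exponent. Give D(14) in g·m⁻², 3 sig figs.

D(14) = 7.94e+03 g·m⁻²

carbon steel: temperature factor f = -0.054·(9.9) = -0.5346
  SO₂ term: 1.77·145.1^0.52·exp(0.02·83-0.5346) = 72.58
  Sd branch = 0.102·Sd^0.62·e^(0.033·RH+0.04·T) = 181.8 μm/a
  sum: 72.58 + 181.8 → r_corr = 254.4 μm/a
Long-term exponent b (ISO 9224 Table 2, B1) = 0.523
  D(14) = 254.4 × 14^0.523 = 254.4 × 3.976 = 1011 μm
  Mass loss = 1011 μm × 7.85 g/cm³ = 7939 g·m⁻²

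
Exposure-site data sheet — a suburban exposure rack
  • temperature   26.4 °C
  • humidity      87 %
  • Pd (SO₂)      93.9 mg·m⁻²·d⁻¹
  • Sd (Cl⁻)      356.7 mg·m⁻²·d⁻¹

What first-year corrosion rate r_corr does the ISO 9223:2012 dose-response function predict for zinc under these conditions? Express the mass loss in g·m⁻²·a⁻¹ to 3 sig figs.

zinc: f(T) = -0.071·(T−10) [T>10 °C] = -1.1644
  SO₂ term: 0.0129·93.9^0.44·exp(0.046·87-1.1644) = 1.625
  Cl⁻ term: 0.0175·356.7^0.57·exp(0.008·87+0.085·26.4) = 9.434
  sum: 1.625 + 9.434 → r_corr = 11.06 μm/a
Convert to mass loss: 11.06 μm/a × 7.14 g/cm³ = 78.96 g·m⁻²·a⁻¹

r_corr = 79.0 g·m⁻²·a⁻¹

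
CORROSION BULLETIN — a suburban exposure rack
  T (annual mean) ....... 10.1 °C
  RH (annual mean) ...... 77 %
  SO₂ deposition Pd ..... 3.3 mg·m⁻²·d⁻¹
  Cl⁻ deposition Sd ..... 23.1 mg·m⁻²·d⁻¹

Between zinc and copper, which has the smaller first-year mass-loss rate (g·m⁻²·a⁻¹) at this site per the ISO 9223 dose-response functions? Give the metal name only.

zinc: f(T) = -0.071·(T−10) [T>10 °C] = -0.0071
  SO₂ term: 0.0129·3.3^0.44·exp(0.046·77-0.0071) = 0.748
  Sd branch = 0.0175·Sd^0.57·e^(0.008·RH+0.085·T) = 0.4578 μm/a
  r_corr = 0.748 + 0.4578 = 1.206 μm/a
  mass loss = 1.206 μm/a × 7.14 g/cm³ = 8.61 g·m⁻²·a⁻¹
copper: T>10 °C ⇒ hinge -0.080·(10.1−10) = -0.0080
  Pd branch = 0.0053·Pd^0.26·e^(0.059·RH+f) = 0.6739 μm/a
  Cl⁻ term: 0.01025·23.1^0.27·exp(0.036·77+0.049·10.1) = 0.6276
  sum: 0.6739 + 0.6276 → r_corr = 1.302 μm/a
  mass loss = 1.302 μm/a × 8.96 g/cm³ = 11.66 g·m⁻²·a⁻¹
Ordering by g·m⁻²·a⁻¹: copper (11.7) > zinc (8.61)

zinc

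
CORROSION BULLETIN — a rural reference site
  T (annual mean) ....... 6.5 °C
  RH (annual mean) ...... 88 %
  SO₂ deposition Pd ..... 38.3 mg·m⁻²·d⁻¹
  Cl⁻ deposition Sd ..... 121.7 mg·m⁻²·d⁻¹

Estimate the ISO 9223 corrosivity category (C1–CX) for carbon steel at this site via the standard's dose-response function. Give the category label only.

C5

carbon steel: T≤10 °C ⇒ hinge +0.150·(6.5−10) = -0.5250
  SO₂ term: 1.77·38.3^0.52·exp(0.02·88-0.5250) = 40.51
  Cl⁻ term: 0.102·121.7^0.62·exp(0.033·88+0.04·6.5) = 47.38
  r_corr = 40.51 + 47.38 = 87.89 μm/a
Category bounds: 80…200 μm/a bracket r_corr ⇒ C5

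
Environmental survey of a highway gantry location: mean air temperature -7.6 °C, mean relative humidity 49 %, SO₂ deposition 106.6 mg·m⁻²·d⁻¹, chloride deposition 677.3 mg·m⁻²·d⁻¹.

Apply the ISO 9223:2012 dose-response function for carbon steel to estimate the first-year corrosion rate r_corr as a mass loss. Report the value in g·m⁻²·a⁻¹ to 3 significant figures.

r_corr = 199 g·m⁻²·a⁻¹

carbon steel: f(T) = +0.150·(T−10) [T≤10 °C] = -2.6400
  SO₂ term: 1.77·106.6^0.52·exp(0.02·49-2.6400) = 3.815
  Sd branch = 0.102·Sd^0.62·e^(0.033·RH+0.04·T) = 21.57 μm/a
  sum: 3.815 + 21.57 → r_corr = 25.39 μm/a
Convert to mass loss: 25.39 μm/a × 7.85 g/cm³ = 199.3 g·m⁻²·a⁻¹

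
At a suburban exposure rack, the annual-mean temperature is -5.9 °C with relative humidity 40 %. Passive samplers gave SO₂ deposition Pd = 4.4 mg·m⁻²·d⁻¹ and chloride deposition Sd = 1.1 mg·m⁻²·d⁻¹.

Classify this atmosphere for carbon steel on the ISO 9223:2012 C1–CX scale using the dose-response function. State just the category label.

C1

carbon steel: temperature factor f = +0.150·(-15.9) = -2.3850
  SO₂ term: 1.77·4.4^0.52·exp(0.02·40-2.3850) = 0.7838
  Sd branch = 0.102·Sd^0.62·e^(0.033·RH+0.04·T) = 0.3199 μm/a
  sum: 0.7838 + 0.3199 → r_corr = 1.104 μm/a
ISO 9223 Table 2 (carbon steel): 0 < 1.1 ≤ 1.3 μm/a ⇒ C1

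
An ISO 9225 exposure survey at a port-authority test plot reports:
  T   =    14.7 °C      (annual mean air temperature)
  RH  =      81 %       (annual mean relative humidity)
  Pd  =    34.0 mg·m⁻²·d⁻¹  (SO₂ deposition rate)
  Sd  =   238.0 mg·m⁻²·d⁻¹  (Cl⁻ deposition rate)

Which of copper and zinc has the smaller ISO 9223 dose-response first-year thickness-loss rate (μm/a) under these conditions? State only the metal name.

copper

copper: temperature factor f = -0.080·(4.7) = -0.3760
  SO₂ term: 0.0053·34.0^0.26·exp(0.059·81-0.3760) = 1.083
  Cl⁻ term: 0.01025·238.0^0.27·exp(0.036·81+0.049·14.7) = 1.705
  sum: 1.083 + 1.705 → r_corr = 2.788 μm/a
zinc: temperature factor f = -0.071·(4.7) = -0.3337
  Pd branch = 0.0129·Pd^0.44·e^(0.046·RH+f) = 1.81 μm/a
  Cl⁻ term: 0.0175·238.0^0.57·exp(0.008·81+0.085·14.7) = 2.641
  r_corr = 1.81 + 2.641 = 4.451 μm/a
Ordering by μm/a: zinc (4.45) > copper (2.79)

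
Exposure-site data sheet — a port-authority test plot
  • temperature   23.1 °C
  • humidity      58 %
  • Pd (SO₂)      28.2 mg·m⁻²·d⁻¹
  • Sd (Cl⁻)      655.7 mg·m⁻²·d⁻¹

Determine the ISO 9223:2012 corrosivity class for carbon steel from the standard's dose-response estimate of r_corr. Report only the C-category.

carbon steel: f(T) = -0.054·(T−10) [T>10 °C] = -0.7074
  SO₂ term: 1.77·28.2^0.52·exp(0.02·58-0.7074) = 15.8
  Sd branch = 0.102·Sd^0.62·e^(0.033·RH+0.04·T) = 97.16 μm/a
  sum: 15.8 + 97.16 → r_corr = 113 μm/a
Category bounds: 80…200 μm/a bracket r_corr ⇒ C5

C5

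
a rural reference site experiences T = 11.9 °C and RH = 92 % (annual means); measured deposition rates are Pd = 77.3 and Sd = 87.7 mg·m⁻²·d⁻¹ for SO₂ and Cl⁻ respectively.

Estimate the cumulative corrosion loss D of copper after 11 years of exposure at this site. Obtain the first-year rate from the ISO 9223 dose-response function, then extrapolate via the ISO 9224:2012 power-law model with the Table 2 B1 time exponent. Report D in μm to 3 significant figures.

copper: T>10 °C ⇒ hinge -0.080·(11.9−10) = -0.1520
  sulphur-dioxide contribution → 3.21 μm/a
  chloride contribution → 1.686 μm/a
  total first-year rate 4.897 μm/a
Power-law: D(11) = r_corr · 11^0.667
  D(11) = 4.897 × 11^0.667 = 4.897 × 4.95 = 24.24 μm

D(11) = 24.2 μm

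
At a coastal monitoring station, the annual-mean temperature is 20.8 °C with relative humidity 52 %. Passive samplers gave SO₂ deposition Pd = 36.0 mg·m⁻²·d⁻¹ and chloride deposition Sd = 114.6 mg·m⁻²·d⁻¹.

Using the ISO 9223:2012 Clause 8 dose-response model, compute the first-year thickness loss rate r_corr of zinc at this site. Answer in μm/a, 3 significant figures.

r_corr = 2.64 μm/a

zinc: temperature factor f = -0.071·(10.8) = -0.7668
  SO₂ term: 0.0129·36.0^0.44·exp(0.046·52-0.7668) = 0.3171
  Cl⁻ term: 0.0175·114.6^0.57·exp(0.008·52+0.085·20.8) = 2.319
  sum: 0.3171 + 2.319 → r_corr = 2.636 μm/a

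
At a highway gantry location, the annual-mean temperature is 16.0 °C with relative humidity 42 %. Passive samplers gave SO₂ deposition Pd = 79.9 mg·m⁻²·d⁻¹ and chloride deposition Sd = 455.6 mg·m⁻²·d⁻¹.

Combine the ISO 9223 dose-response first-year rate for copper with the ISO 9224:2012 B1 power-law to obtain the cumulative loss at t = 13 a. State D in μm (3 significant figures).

D(13) = 3.62 μm

copper: T>10 °C ⇒ hinge -0.080·(16.0−10) = -0.4800
  SO₂ term: 0.0053·79.9^0.26·exp(0.059·42-0.4800) = 0.1221
  Cl⁻ term: 0.01025·455.6^0.27·exp(0.036·42+0.049·16.0) = 0.5317
  sum: 0.1221 + 0.5317 → r_corr = 0.6538 μm/a
Power-law: D(13) = r_corr · 13^0.667
  D(13) = 0.6538 × 13^0.667 = 0.6538 × 5.534 = 3.618 μm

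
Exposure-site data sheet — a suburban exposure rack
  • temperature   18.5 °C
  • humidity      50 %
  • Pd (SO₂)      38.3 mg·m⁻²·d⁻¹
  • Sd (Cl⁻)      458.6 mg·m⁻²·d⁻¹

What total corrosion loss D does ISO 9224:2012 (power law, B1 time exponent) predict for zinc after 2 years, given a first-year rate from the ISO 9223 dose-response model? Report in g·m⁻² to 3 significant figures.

zinc: T>10 °C ⇒ hinge -0.071·(18.5−10) = -0.6035
  Pd branch = 0.0129·Pd^0.44·e^(0.046·RH+f) = 0.3499 μm/a
  Sd branch = 0.0175·Sd^0.57·e^(0.008·RH+0.085·T) = 4.137 μm/a
  r_corr = 0.3499 + 4.137 = 4.487 μm/a
Power-law: D(2) = r_corr · 2^0.813
  D(2) = 4.487 × 2^0.813 = 4.487 × 1.757 = 7.883 μm
  Mass loss = 7.883 μm × 7.14 g/cm³ = 56.29 g·m⁻²

D(2) = 56.3 g·m⁻²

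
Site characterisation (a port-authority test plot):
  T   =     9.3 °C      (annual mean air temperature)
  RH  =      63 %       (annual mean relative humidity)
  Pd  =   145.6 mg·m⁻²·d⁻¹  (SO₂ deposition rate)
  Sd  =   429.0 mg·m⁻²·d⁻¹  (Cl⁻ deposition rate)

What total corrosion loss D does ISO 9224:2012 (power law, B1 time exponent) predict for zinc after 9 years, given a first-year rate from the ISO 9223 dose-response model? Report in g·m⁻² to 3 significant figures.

D(9) = 173 g·m⁻²

zinc: f(T) = +0.038·(T−10) [T≤10 °C] = -0.0266
  Pd branch = 0.0129·Pd^0.44·e^(0.046·RH+f) = 2.039 μm/a
  Cl⁻ term: 0.0175·429.0^0.57·exp(0.008·63+0.085·9.3) = 2.022
  sum: 2.039 + 2.022 → r_corr = 4.061 μm/a
Long-term exponent b (ISO 9224 Table 2, B1) = 0.813
  D(9) = 4.061 × 9^0.813 = 4.061 × 5.968 = 24.23 μm
  Mass loss = 24.23 μm × 7.14 g/cm³ = 173 g·m⁻²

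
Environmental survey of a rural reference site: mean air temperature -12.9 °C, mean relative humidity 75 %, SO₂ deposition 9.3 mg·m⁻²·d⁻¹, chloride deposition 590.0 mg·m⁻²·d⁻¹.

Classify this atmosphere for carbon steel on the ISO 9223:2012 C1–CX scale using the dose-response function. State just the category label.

carbon steel: f(T) = +0.150·(T−10) [T≤10 °C] = -3.4350
  Pd branch = 1.77·Pd^0.52·e^(0.02·RH+f) = 0.8151 μm/a
  Sd branch = 0.102·Sd^0.62·e^(0.033·RH+0.04·T) = 37.78 μm/a
  r_corr = 0.8151 + 37.78 = 38.6 μm/a
ISO 9223 Table 2 (carbon steel): 25 < 38.6 ≤ 50 μm/a ⇒ C3

C3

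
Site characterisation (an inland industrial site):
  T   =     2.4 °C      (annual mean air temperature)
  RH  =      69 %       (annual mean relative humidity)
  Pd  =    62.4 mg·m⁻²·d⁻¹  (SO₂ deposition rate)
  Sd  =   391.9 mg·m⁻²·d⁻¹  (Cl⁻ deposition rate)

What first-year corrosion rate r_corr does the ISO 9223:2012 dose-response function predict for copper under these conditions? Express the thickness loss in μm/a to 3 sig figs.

r_corr = 1.04 μm/a

copper: T≤10 °C ⇒ hinge +0.126·(2.4−10) = -0.9576
  sulphur-dioxide contribution → 0.3493 μm/a
  chloride contribution → 0.693 μm/a
  total first-year rate 1.042 μm/a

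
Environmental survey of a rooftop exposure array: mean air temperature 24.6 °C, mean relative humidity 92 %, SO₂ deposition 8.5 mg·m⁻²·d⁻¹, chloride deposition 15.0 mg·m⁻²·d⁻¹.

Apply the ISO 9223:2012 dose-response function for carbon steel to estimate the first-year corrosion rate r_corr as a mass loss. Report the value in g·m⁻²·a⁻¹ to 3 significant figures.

r_corr = 360 g·m⁻²·a⁻¹

carbon steel: f(T) = -0.054·(T−10) [T>10 °C] = -0.7884
  Pd branch = 1.77·Pd^0.52·e^(0.02·RH+f) = 15.42 μm/a
  Cl⁻ term: 0.102·15.0^0.62·exp(0.033·92+0.04·24.6) = 30.45
  sum: 15.42 + 30.45 → r_corr = 45.87 μm/a
Convert to mass loss: 45.87 μm/a × 7.85 g/cm³ = 360.1 g·m⁻²·a⁻¹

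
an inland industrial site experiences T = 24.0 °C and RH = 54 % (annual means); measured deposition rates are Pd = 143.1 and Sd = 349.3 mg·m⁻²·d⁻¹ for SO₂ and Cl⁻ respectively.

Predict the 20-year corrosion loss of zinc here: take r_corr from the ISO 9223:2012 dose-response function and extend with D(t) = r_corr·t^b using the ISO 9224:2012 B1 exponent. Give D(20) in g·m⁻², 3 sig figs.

zinc: temperature factor f = -0.071·(14.0) = -0.9940
  SO₂ term: 0.0129·143.1^0.44·exp(0.046·54-0.9940) = 0.5084
  Cl⁻ term: 0.0175·349.3^0.57·exp(0.008·54+0.085·24.0) = 5.838
  r_corr = 0.5084 + 5.838 = 6.346 μm/a
ISO 9224: D(t) = r_corr · t^b with b = 0.813 (zinc, B1)
  D(20) = 6.346 × 20^0.813 = 6.346 × 11.42 = 72.48 μm
  Mass loss = 72.48 μm × 7.14 g/cm³ = 517.5 g·m⁻²

D(20) = 518 g·m⁻²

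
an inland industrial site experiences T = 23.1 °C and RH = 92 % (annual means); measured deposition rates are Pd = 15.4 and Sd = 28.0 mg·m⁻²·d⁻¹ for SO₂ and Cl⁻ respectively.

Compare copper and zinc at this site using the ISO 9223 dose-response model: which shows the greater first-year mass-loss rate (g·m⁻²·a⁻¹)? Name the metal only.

copper: T>10 °C ⇒ hinge -0.080·(23.1−10) = -1.0480
  Pd branch = 0.0053·Pd^0.26·e^(0.059·RH+f) = 0.8615 μm/a
  Cl⁻ term: 0.01025·28.0^0.27·exp(0.036·92+0.049·23.1) = 2.145
  r_corr = 0.8615 + 2.145 = 3.006 μm/a
  mass loss = 3.006 μm/a × 8.96 g/cm³ = 26.94 g·m⁻²·a⁻¹
zinc: f(T) = -0.071·(T−10) [T>10 °C] = -0.9301
  SO₂ term: 0.0129·15.4^0.44·exp(0.046·92-0.9301) = 1.167
  Sd branch = 0.0175·Sd^0.57·e^(0.008·RH+0.085·T) = 1.739 μm/a
  sum: 1.167 + 1.739 → r_corr = 2.906 μm/a
  mass loss = 2.906 μm/a × 7.14 g/cm³ = 20.75 g·m⁻²·a⁻¹
Ordering by g·m⁻²·a⁻¹: copper (26.9) > zinc (20.7)

copper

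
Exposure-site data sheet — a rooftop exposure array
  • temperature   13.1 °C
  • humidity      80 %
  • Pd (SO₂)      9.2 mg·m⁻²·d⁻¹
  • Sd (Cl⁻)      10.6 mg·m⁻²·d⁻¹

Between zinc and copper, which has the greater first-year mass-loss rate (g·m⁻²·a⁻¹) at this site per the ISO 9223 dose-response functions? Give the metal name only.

zinc: temperature factor f = -0.071·(3.1) = -0.2201
  sulphur-dioxide contribution → 1.09 μm/a
  chloride contribution → 0.3881 μm/a
  ⇒ r_corr(zinc) = 1.478 μm/a
  mass loss = 1.478 μm/a × 7.14 g/cm³ = 10.55 g·m⁻²·a⁻¹
copper: T>10 °C ⇒ hinge -0.080·(13.1−10) = -0.2480
  sulphur-dioxide contribution → 0.8261 μm/a
  chloride contribution → 0.6563 μm/a
  total first-year rate 1.482 μm/a
  mass loss = 1.482 μm/a × 8.96 g/cm³ = 13.28 g·m⁻²·a⁻¹
Ordering by g·m⁻²·a⁻¹: copper (13.3) > zinc (10.6)

copper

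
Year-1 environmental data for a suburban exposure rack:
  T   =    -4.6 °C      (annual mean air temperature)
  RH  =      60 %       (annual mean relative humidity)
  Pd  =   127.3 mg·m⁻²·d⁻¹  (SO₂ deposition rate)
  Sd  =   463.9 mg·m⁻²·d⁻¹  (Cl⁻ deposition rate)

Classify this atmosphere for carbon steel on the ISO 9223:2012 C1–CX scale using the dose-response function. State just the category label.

carbon steel: temperature factor f = +0.150·(-14.6) = -2.1900
  SO₂ term: 1.77·127.3^0.52·exp(0.02·60-2.1900) = 8.176
  Sd branch = 0.102·Sd^0.62·e^(0.033·RH+0.04·T) = 27.66 μm/a
  r_corr = 8.176 + 27.66 = 35.83 μm/a
Category bounds: 25…50 μm/a bracket r_corr ⇒ C3

C3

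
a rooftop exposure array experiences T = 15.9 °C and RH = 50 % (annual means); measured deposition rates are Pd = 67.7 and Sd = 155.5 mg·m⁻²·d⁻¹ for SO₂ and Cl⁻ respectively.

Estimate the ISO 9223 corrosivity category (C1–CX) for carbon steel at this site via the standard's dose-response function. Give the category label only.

carbon steel: f(T) = -0.054·(T−10) [T>10 °C] = -0.3186
  sulphur-dioxide contribution → 31.32 μm/a
  chloride contribution → 22.92 μm/a
  total first-year rate 54.24 μm/a
ISO 9223 Table 2 (carbon steel): 50 < 54.2 ≤ 80 μm/a ⇒ C4

C4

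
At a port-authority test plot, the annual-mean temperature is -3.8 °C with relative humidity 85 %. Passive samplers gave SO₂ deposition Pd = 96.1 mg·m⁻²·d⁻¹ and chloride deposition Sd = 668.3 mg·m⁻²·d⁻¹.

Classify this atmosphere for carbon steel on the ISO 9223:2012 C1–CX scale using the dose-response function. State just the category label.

C5

carbon steel: f(T) = +0.150·(T−10) [T≤10 °C] = -2.0700
  sulphur-dioxide contribution → 13.13 μm/a
  chloride contribution → 81.71 μm/a
  ⇒ r_corr(carbon steel) = 94.84 μm/a
Category bounds: 80…200 μm/a bracket r_corr ⇒ C5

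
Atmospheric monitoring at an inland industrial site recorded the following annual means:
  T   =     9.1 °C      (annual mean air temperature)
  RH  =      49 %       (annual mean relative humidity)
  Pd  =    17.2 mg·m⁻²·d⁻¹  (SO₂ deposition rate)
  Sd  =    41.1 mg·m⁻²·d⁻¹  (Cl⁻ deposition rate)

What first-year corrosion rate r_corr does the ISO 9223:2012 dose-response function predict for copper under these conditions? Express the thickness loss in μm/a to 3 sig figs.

r_corr = 0.433 μm/a

copper: temperature factor f = +0.126·(-0.9) = -0.1134
  Pd branch = 0.0053·Pd^0.26·e^(0.059·RH+f) = 0.1786 μm/a
  Cl⁻ term: 0.01025·41.1^0.27·exp(0.036·49+0.049·9.1) = 0.2548
  r_corr = 0.1786 + 0.2548 = 0.4334 μm/a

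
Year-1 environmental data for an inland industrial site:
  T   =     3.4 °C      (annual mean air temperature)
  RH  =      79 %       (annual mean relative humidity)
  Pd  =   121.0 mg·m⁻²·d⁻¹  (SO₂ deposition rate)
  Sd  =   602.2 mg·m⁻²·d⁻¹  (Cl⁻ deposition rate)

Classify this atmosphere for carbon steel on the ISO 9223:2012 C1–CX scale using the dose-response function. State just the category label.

carbon steel: f(T) = +0.150·(T−10) [T≤10 °C] = -0.9900
  Pd branch = 1.77·Pd^0.52·e^(0.02·RH+f) = 38.66 μm/a
  Sd branch = 0.102·Sd^0.62·e^(0.033·RH+0.04·T) = 83.81 μm/a
  r_corr = 38.66 + 83.81 = 122.5 μm/a
122 μm/a falls in (80, 200] for carbon steel → category C5

C5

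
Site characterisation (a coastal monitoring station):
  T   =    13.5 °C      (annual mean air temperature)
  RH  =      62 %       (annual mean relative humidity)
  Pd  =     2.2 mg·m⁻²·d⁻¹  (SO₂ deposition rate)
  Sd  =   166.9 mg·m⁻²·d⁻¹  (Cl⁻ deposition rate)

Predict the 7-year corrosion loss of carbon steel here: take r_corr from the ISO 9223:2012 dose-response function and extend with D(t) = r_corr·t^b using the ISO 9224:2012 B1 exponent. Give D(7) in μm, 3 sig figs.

D(7) = 111 μm

carbon steel: temperature factor f = -0.054·(3.5) = -0.1890
  sulphur-dioxide contribution → 7.629 μm/a
  chloride contribution → 32.33 μm/a
  ⇒ r_corr(carbon steel) = 39.96 μm/a
Power-law: D(7) = r_corr · 7^0.523
  D(7) = 39.96 × 7^0.523 = 39.96 × 2.767 = 110.6 μm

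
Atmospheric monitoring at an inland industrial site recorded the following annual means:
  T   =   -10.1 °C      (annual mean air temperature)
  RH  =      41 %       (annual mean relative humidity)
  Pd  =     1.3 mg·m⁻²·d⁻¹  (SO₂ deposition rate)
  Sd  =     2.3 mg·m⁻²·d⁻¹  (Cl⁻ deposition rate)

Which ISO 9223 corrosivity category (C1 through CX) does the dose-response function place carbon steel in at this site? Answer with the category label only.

carbon steel: temperature factor f = +0.150·(-20.1) = -3.0150
  Pd branch = 1.77·Pd^0.52·e^(0.02·RH+f) = 0.2259 μm/a
  Sd branch = 0.102·Sd^0.62·e^(0.033·RH+0.04·T) = 0.4416 μm/a
  sum: 0.2259 + 0.4416 → r_corr = 0.6675 μm/a
Category bounds: 0…1.3 μm/a bracket r_corr ⇒ C1

C1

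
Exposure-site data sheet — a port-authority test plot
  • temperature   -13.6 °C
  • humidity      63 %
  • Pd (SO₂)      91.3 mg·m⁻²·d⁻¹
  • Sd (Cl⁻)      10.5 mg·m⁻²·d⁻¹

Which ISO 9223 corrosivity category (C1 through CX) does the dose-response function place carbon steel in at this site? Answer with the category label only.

carbon steel: f(T) = +0.150·(T−10) [T≤10 °C] = -3.5400
  sulphur-dioxide contribution → 1.893 μm/a
  chloride contribution → 2.034 μm/a
  total first-year rate 3.927 μm/a
Category bounds: 1.3…25 μm/a bracket r_corr ⇒ C2

C2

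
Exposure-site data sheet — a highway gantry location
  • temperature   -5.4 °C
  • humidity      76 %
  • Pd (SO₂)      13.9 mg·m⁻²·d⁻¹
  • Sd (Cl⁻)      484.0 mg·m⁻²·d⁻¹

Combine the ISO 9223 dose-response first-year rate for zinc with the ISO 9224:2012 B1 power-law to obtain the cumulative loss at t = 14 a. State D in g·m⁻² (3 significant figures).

D(14) = 88.1 g·m⁻²

zinc: T≤10 °C ⇒ hinge +0.038·(-5.4−10) = -0.5852
  sulphur-dioxide contribution → 0.7545 μm/a
  chloride contribution → 0.6888 μm/a
  total first-year rate 1.443 μm/a
ISO 9224: D(t) = r_corr · t^b with b = 0.813 (zinc, B1)
  D(14) = 1.443 × 14^0.813 = 1.443 × 8.547 = 12.34 μm
  Mass loss = 12.34 μm × 7.14 g/cm³ = 88.08 g·m⁻²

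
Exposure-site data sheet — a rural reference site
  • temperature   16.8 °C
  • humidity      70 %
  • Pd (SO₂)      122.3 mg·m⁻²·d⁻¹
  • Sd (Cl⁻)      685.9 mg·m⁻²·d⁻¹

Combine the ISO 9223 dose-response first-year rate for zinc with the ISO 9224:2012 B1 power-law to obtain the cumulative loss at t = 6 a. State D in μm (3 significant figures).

D(6) = 29.8 μm

zinc: temperature factor f = -0.071·(6.8) = -0.4828
  Pd branch = 0.0129·Pd^0.44·e^(0.046·RH+f) = 1.651 μm/a
  Cl⁻ term: 0.0175·685.9^0.57·exp(0.008·70+0.085·16.8) = 5.285
  r_corr = 1.651 + 5.285 = 6.937 μm/a
Power-law: D(6) = r_corr · 6^0.813
  D(6) = 6.937 × 6^0.813 = 6.937 × 4.292 = 29.77 μm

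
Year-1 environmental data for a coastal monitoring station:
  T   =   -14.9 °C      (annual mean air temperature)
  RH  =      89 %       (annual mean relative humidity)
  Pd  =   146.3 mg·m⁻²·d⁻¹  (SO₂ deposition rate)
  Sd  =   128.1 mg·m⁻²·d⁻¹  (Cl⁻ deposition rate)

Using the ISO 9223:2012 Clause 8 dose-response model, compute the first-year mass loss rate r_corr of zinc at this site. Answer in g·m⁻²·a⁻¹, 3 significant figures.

zinc: T≤10 °C ⇒ hinge +0.038·(-14.9−10) = -0.9462
  sulphur-dioxide contribution → 2.694 μm/a
  chloride contribution → 0.1598 μm/a
  ⇒ r_corr(zinc) = 2.854 μm/a
Convert to mass loss: 2.854 μm/a × 7.14 g/cm³ = 20.37 g·m⁻²·a⁻¹

r_corr = 20.4 g·m⁻²·a⁻¹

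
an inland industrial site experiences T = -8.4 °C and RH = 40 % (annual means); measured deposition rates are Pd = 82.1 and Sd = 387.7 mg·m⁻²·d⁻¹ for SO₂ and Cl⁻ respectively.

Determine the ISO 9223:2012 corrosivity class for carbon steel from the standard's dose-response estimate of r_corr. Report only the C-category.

C2

carbon steel: T≤10 °C ⇒ hinge +0.150·(-8.4−10) = -2.7600
  SO₂ term: 1.77·82.1^0.52·exp(0.02·40-2.7600) = 2.467
  Sd branch = 0.102·Sd^0.62·e^(0.033·RH+0.04·T) = 10.99 μm/a
  sum: 2.467 + 10.99 → r_corr = 13.45 μm/a
13.5 μm/a falls in (1.3, 25] for carbon steel → category C2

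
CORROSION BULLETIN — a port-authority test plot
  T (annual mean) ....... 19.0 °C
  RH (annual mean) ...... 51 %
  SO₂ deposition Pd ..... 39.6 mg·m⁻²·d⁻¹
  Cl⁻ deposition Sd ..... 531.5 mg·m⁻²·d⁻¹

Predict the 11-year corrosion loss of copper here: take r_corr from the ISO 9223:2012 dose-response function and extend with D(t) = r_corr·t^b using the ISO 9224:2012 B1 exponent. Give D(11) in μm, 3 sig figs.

D(11) = 5.07 μm

copper: T>10 °C ⇒ hinge -0.080·(19.0−10) = -0.7200
  sulphur-dioxide contribution → 0.1361 μm/a
  chloride contribution → 0.8878 μm/a
  total first-year rate 1.024 μm/a
Long-term exponent b (ISO 9224 Table 2, B1) = 0.667
  D(11) = 1.024 × 11^0.667 = 1.024 × 4.95 = 5.068 μm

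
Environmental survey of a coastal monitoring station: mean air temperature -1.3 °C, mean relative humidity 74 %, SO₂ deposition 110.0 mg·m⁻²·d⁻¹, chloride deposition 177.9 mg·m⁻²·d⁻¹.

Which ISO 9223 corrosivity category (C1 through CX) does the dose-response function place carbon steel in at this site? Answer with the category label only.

C3

carbon steel: T≤10 °C ⇒ hinge +0.150·(-1.3−10) = -1.6950
  sulphur-dioxide contribution → 16.45 μm/a
  chloride contribution → 27.65 μm/a
  ⇒ r_corr(carbon steel) = 44.1 μm/a
ISO 9223 Table 2 (carbon steel): 25 < 44.1 ≤ 50 μm/a ⇒ C3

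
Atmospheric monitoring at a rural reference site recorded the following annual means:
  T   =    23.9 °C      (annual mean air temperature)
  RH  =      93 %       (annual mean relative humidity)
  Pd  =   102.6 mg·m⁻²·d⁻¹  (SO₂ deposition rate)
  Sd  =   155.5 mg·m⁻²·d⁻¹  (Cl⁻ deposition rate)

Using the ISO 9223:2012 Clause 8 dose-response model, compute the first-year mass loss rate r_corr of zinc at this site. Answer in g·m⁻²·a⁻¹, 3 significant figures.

zinc: T>10 °C ⇒ hinge -0.071·(23.9−10) = -0.9869
  Pd branch = 0.0129·Pd^0.44·e^(0.046·RH+f) = 2.66 μm/a
  Cl⁻ term: 0.0175·155.5^0.57·exp(0.008·93+0.085·23.9) = 4.985
  r_corr = 2.66 + 4.985 = 7.645 μm/a
Convert to mass loss: 7.645 μm/a × 7.14 g/cm³ = 54.59 g·m⁻²·a⁻¹

r_corr = 54.6 g·m⁻²·a⁻¹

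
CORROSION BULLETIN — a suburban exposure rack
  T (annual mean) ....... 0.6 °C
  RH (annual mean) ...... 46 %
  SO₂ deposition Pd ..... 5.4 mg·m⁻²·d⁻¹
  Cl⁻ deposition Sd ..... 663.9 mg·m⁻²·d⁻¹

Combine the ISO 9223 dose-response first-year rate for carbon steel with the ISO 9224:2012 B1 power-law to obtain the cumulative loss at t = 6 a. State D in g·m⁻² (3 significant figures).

carbon steel: T≤10 °C ⇒ hinge +0.150·(0.6−10) = -1.4100
  Pd branch = 1.77·Pd^0.52·e^(0.02·RH+f) = 2.606 μm/a
  Sd branch = 0.102·Sd^0.62·e^(0.033·RH+0.04·T) = 26.79 μm/a
  r_corr = 2.606 + 26.79 = 29.4 μm/a
Power-law: D(6) = r_corr · 6^0.523
  D(6) = 29.4 × 6^0.523 = 29.4 × 2.553 = 75.04 μm
  Mass loss = 75.04 μm × 7.85 g/cm³ = 589 g·m⁻²

D(6) = 589 g·m⁻²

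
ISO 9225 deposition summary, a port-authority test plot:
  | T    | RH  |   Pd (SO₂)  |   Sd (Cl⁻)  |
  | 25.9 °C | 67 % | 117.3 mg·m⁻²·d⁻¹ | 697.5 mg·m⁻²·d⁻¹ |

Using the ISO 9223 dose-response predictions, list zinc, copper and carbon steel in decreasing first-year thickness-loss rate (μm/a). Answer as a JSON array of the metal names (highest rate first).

["carbon steel", "zinc", "copper"]

zinc: T>10 °C ⇒ hinge -0.071·(25.9−10) = -1.1289
  Pd branch = 0.0129·Pd^0.44·e^(0.046·RH+f) = 0.7401 μm/a
  Cl⁻ term: 0.0175·697.5^0.57·exp(0.008·67+0.085·25.9) = 11.29
  r_corr = 0.7401 + 11.29 = 12.03 μm/a
copper: f(T) = -0.080·(T−10) [T>10 °C] = -1.2720
  Pd branch = 0.0053·Pd^0.26·e^(0.059·RH+f) = 0.2671 μm/a
  Cl⁻ term: 0.01025·697.5^0.27·exp(0.036·67+0.049·25.9) = 2.383
  sum: 0.2671 + 2.383 → r_corr = 2.65 μm/a
carbon steel: f(T) = -0.054·(T−10) [T>10 °C] = -0.8586
  Pd branch = 1.77·Pd^0.52·e^(0.02·RH+f) = 34.13 μm/a
  Sd branch = 0.102·Sd^0.62·e^(0.033·RH+0.04·T) = 152 μm/a
  r_corr = 34.13 + 152 = 186.1 μm/a
Ordering by μm/a: carbon steel (186) > zinc (12) > copper (2.65)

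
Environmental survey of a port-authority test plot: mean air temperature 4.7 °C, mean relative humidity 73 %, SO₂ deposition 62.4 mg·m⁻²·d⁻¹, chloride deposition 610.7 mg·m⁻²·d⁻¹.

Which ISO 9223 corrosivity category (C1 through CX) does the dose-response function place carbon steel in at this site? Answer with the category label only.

carbon steel: T≤10 °C ⇒ hinge +0.150·(4.7−10) = -0.7950
  SO₂ term: 1.77·62.4^0.52·exp(0.02·73-0.7950) = 29.53
  Cl⁻ term: 0.102·610.7^0.62·exp(0.033·73+0.04·4.7) = 73.06
  sum: 29.53 + 73.06 → r_corr = 102.6 μm/a
Category bounds: 80…200 μm/a bracket r_corr ⇒ C5

C5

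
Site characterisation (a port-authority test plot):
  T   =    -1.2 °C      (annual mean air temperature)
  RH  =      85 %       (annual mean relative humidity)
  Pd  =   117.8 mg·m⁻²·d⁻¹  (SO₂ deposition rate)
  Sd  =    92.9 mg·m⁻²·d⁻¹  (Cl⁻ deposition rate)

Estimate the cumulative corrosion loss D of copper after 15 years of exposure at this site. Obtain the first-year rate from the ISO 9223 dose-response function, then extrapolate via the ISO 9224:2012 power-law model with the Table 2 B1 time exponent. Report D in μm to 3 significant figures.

D(15) = 8.36 μm

copper: temperature factor f = +0.126·(-11.2) = -1.4112
  Pd branch = 0.0053·Pd^0.26·e^(0.059·RH+f) = 0.6728 μm/a
  Sd branch = 0.01025·Sd^0.27·e^(0.036·RH+0.049·T) = 0.7006 μm/a
  sum: 0.6728 + 0.7006 → r_corr = 1.373 μm/a
ISO 9224: D(t) = r_corr · t^b with b = 0.667 (copper, B1)
  D(15) = 1.373 × 15^0.667 = 1.373 × 6.088 = 8.361 μm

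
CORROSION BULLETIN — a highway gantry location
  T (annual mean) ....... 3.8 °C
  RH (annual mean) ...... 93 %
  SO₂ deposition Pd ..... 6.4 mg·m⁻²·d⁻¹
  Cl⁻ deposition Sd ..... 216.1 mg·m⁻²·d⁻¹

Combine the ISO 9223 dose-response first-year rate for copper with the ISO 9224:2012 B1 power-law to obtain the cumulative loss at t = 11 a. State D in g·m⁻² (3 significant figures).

copper: T≤10 °C ⇒ hinge +0.126·(3.8−10) = -0.7812
  sulphur-dioxide contribution → 0.9497 μm/a
  chloride contribution → 1.5 μm/a
  ⇒ r_corr(copper) = 2.449 μm/a
Long-term exponent b (ISO 9224 Table 2, B1) = 0.667
  D(11) = 2.449 × 11^0.667 = 2.449 × 4.95 = 12.12 μm
  Mass loss = 12.12 μm × 8.96 g/cm³ = 108.6 g·m⁻²

D(11) = 109 g·m⁻²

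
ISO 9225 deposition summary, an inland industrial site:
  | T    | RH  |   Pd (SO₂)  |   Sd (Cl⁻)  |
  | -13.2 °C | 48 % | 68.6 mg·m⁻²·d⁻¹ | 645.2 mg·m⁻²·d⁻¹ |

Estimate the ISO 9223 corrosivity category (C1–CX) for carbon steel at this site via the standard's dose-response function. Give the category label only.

C2

carbon steel: temperature factor f = +0.150·(-23.2) = -3.4800
  Pd branch = 1.77·Pd^0.52·e^(0.02·RH+f) = 1.284 μm/a
  Cl⁻ term: 0.102·645.2^0.62·exp(0.033·48+0.04·-13.2) = 16.19
  r_corr = 1.284 + 16.19 = 17.47 μm/a
ISO 9223 Table 2 (carbon steel): 1.3 < 17.5 ≤ 25 μm/a ⇒ C2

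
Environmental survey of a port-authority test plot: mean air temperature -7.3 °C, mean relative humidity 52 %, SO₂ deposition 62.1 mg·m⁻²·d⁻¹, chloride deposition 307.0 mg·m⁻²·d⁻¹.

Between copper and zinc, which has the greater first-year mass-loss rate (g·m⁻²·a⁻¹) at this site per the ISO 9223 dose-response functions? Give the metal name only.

copper: f(T) = +0.126·(T−10) [T≤10 °C] = -2.1798
  SO₂ term: 0.0053·62.1^0.26·exp(0.059·52-2.1798) = 0.03769
  Sd branch = 0.01025·Sd^0.27·e^(0.036·RH+0.049·T) = 0.2187 μm/a
  sum: 0.03769 + 0.2187 → r_corr = 0.2564 μm/a
  mass loss = 0.2564 μm/a × 8.96 g/cm³ = 2.297 g·m⁻²·a⁻¹
zinc: f(T) = +0.038·(T−10) [T≤10 °C] = -0.6574
  Pd branch = 0.0129·Pd^0.44·e^(0.046·RH+f) = 0.4497 μm/a
  Cl⁻ term: 0.0175·307.0^0.57·exp(0.008·52+0.085·-7.3) = 0.3732
  sum: 0.4497 + 0.3732 → r_corr = 0.8228 μm/a
  mass loss = 0.8228 μm/a × 7.14 g/cm³ = 5.875 g·m⁻²·a⁻¹
Ordering by g·m⁻²·a⁻¹: zinc (5.87) > copper (2.3)

zinc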